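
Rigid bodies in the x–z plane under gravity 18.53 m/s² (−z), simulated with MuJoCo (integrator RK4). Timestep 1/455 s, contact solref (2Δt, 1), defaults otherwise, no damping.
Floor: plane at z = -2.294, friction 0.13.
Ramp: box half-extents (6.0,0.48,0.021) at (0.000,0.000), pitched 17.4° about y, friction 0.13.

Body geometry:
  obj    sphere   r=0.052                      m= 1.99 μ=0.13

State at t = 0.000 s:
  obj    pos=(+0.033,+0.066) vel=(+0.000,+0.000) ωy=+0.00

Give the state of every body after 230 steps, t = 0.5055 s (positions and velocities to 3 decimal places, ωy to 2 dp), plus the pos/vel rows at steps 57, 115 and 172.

State at t = 0.5055 s:
  obj    pos=(+0.516,-0.085) vel=(+1.909,-0.598) ωy=+38.47

Key-timestep trajectory:
   step    t(s)  obj.x    obj.z    obj.vx   obj.vz 
     57  0.1253   +0.063  +0.057  +0.473  -0.148
    115  0.2527   +0.154  +0.028  +0.955  -0.299
    172  0.3780   +0.303  -0.018  +1.428  -0.447


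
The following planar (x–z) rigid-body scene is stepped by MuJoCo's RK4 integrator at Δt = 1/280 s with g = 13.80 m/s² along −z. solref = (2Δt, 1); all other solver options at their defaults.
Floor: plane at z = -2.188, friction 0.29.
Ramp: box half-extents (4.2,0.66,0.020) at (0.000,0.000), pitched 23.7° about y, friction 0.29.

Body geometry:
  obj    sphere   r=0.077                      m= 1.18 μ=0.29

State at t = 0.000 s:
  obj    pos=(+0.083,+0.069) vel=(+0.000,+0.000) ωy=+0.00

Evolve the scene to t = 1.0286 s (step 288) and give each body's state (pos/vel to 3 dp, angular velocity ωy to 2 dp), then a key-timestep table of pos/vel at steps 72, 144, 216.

State at t = 1.0286 s:
  obj    pos=(+2.002,-0.773) vel=(+3.732,-1.638) ωy=+52.92

Key-timestep trajectory:
   step    t(s)  obj.x    obj.z    obj.vx   obj.vz 
     72  0.2571   +0.203  +0.017  +0.933  -0.410
    144  0.5143   +0.563  -0.141  +1.866  -0.819
    216  0.7714   +1.163  -0.404  +2.799  -1.229


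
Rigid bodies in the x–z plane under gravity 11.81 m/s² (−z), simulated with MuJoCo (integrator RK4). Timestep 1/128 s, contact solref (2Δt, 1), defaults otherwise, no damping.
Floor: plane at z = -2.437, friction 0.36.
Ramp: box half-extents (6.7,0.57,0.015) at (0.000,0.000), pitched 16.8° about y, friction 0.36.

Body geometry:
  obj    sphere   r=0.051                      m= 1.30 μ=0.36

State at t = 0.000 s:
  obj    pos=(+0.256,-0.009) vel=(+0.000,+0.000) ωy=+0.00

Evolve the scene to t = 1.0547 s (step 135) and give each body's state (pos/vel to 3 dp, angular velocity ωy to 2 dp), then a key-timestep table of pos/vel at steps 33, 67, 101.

State at t = 1.0547 s:
  obj    pos=(+1.554,-0.400) vel=(+2.462,-0.743) ωy=+50.41

Key-timestep trajectory:
   step    t(s)  obj.x    obj.z    obj.vx   obj.vz 
     33  0.2578   +0.334  -0.032  +0.602  -0.182
     67  0.5234   +0.576  -0.105  +1.222  -0.369
    101  0.7891   +0.983  -0.228  +1.842  -0.556


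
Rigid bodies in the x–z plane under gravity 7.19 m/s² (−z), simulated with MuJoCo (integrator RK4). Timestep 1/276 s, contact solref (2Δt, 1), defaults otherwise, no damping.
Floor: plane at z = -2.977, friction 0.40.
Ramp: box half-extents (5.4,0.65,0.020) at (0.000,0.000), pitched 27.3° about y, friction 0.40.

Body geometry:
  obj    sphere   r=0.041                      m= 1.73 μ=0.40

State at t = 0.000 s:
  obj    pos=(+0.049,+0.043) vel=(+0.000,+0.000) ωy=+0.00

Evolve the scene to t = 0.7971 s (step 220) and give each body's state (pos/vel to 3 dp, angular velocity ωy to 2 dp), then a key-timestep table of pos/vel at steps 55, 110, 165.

State at t = 0.7971 s:
  obj    pos=(+0.714,-0.300) vel=(+1.668,-0.861) ωy=+45.79

Key-timestep trajectory:
   step    t(s)  obj.x    obj.z    obj.vx   obj.vz 
     55  0.1993   +0.091  +0.022  +0.417  -0.215
    110  0.3986   +0.215  -0.043  +0.834  -0.431
    165  0.5978   +0.423  -0.150  +1.251  -0.646


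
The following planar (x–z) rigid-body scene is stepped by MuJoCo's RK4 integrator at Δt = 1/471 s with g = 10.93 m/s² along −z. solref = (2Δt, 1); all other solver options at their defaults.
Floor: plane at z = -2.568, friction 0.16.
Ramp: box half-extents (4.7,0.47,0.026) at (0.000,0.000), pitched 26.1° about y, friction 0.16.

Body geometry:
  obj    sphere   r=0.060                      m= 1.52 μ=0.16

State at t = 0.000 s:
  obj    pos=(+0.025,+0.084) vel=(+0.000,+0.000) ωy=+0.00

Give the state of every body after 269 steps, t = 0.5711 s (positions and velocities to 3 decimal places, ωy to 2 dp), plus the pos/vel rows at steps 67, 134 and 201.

State at t = 0.5711 s:
  obj    pos=(+0.528,-0.163) vel=(+1.762,-0.863) ωy=+32.69

Key-timestep trajectory:
   step    t(s)  obj.x    obj.z    obj.vx   obj.vz 
     67  0.1423   +0.056  +0.068  +0.439  -0.215
    134  0.2845   +0.150  +0.022  +0.878  -0.430
    201  0.4268   +0.306  -0.054  +1.316  -0.645


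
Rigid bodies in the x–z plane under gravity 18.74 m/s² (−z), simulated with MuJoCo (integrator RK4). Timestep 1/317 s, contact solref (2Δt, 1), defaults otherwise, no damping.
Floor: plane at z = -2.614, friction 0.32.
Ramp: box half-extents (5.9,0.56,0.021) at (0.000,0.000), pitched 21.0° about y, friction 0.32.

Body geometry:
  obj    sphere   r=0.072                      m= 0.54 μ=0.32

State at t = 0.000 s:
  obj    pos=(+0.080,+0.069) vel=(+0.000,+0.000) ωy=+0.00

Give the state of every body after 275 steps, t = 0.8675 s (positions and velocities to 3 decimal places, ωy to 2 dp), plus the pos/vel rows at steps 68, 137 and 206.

State at t = 0.8675 s:
  obj    pos=(+1.765,-0.578) vel=(+3.885,-1.491) ωy=+57.79

Key-timestep trajectory:
   step    t(s)  obj.x    obj.z    obj.vx   obj.vz 
     68  0.2145   +0.183  +0.029  +0.961  -0.369
    137  0.4322   +0.498  -0.092  +1.936  -0.743
    206  0.6498   +1.026  -0.294  +2.910  -1.117


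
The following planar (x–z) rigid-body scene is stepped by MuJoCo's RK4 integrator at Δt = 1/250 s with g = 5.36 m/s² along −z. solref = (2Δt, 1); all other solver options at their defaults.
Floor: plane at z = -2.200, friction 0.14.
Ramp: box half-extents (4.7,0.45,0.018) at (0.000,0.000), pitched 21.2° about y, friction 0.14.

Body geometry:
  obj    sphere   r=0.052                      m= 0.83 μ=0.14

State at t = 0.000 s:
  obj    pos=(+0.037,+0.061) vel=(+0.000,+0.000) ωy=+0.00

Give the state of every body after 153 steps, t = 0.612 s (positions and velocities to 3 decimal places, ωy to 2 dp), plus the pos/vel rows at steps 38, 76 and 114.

State at t = 0.612 s:
  obj    pos=(+0.279,-0.033) vel=(+0.790,-0.306) ωy=+16.29

Key-timestep trajectory:
   step    t(s)  obj.x    obj.z    obj.vx   obj.vz 
     38  0.1520   +0.052  +0.055  +0.196  -0.076
     76  0.3040   +0.097  +0.038  +0.393  -0.152
    114  0.4560   +0.171  +0.009  +0.589  -0.228


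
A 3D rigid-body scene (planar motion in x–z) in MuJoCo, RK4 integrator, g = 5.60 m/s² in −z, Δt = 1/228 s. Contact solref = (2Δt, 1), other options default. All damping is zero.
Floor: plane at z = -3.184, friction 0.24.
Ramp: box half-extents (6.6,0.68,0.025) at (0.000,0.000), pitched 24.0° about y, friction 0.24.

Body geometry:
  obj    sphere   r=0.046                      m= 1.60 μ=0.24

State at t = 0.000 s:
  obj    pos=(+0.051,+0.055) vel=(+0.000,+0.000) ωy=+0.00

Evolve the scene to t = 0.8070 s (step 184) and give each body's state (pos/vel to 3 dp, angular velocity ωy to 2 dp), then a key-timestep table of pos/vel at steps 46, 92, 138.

State at t = 0.8070 s:
  obj    pos=(+0.535,-0.161) vel=(+1.200,-0.534) ωy=+28.54

Key-timestep trajectory:
   step    t(s)  obj.x    obj.z    obj.vx   obj.vz 
     46  0.2018   +0.081  +0.042  +0.300  -0.134
     92  0.4035   +0.172  +0.001  +0.600  -0.267
    138  0.6053   +0.323  -0.066  +0.900  -0.401


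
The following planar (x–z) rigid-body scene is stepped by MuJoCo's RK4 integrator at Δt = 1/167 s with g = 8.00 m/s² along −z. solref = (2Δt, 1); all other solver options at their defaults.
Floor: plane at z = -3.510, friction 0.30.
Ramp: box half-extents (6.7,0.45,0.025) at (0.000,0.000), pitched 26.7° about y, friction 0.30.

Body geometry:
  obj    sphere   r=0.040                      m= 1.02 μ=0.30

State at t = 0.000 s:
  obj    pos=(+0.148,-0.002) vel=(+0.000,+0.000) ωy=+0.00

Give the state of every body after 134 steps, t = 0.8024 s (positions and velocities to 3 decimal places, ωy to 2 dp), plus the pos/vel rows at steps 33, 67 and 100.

State at t = 0.8024 s:
  obj    pos=(+0.887,-0.373) vel=(+1.841,-0.926) ωy=+51.49

Key-timestep trajectory:
   step    t(s)  obj.x    obj.z    obj.vx   obj.vz 
     33  0.1976   +0.193  -0.024  +0.453  -0.228
     67  0.4012   +0.333  -0.095  +0.920  -0.463
    100  0.5988   +0.559  -0.209  +1.374  -0.691


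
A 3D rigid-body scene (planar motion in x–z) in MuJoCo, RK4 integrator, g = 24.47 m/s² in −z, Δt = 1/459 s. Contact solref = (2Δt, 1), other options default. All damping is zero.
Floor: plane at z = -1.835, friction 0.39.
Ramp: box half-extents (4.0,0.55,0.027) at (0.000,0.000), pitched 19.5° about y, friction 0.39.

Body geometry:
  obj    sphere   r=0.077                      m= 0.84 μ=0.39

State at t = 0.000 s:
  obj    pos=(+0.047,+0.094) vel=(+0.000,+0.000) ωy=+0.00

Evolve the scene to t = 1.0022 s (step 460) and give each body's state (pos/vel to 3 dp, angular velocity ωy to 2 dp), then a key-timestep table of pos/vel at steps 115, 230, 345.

State at t = 1.0022 s:
  obj    pos=(+2.809,-0.884) vel=(+5.512,-1.952) ωy=+75.93

Key-timestep trajectory:
   step    t(s)  obj.x    obj.z    obj.vx   obj.vz 
    115  0.2505   +0.220  +0.033  +1.378  -0.488
    230  0.5011   +0.737  -0.151  +2.756  -0.976
    345  0.7516   +1.601  -0.456  +4.134  -1.464


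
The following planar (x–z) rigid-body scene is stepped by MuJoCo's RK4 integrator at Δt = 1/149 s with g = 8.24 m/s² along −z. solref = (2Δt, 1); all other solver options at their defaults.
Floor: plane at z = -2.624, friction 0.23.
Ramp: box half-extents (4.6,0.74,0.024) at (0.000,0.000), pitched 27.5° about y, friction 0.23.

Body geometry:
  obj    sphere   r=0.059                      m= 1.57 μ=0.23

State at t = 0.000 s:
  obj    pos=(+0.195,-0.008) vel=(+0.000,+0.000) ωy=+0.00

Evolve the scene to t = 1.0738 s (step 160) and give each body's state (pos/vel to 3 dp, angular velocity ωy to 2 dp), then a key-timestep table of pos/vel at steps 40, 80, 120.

State at t = 1.0738 s:
  obj    pos=(+1.585,-0.732) vel=(+2.589,-1.348) ωy=+49.45

Key-timestep trajectory:
   step    t(s)  obj.x    obj.z    obj.vx   obj.vz 
     40  0.2685   +0.282  -0.053  +0.647  -0.337
     80  0.5369   +0.543  -0.189  +1.295  -0.674
    120  0.8054   +0.977  -0.415  +1.942  -1.011


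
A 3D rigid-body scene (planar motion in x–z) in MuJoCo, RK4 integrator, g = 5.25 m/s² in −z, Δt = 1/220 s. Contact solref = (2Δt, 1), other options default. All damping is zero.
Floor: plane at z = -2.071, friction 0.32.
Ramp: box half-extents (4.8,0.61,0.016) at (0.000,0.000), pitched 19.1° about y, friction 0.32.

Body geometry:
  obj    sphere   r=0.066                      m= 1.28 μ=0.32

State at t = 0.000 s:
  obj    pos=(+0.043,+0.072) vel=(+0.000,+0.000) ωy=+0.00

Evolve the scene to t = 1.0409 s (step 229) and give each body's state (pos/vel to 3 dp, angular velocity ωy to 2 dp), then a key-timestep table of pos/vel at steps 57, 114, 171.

State at t = 1.0409 s:
  obj    pos=(+0.671,-0.146) vel=(+1.207,-0.418) ωy=+19.35

Key-timestep trajectory:
   step    t(s)  obj.x    obj.z    obj.vx   obj.vz 
     57  0.2591   +0.082  +0.058  +0.300  -0.104
    114  0.5182   +0.199  +0.018  +0.601  -0.208
    171  0.7773   +0.393  -0.049  +0.901  -0.312


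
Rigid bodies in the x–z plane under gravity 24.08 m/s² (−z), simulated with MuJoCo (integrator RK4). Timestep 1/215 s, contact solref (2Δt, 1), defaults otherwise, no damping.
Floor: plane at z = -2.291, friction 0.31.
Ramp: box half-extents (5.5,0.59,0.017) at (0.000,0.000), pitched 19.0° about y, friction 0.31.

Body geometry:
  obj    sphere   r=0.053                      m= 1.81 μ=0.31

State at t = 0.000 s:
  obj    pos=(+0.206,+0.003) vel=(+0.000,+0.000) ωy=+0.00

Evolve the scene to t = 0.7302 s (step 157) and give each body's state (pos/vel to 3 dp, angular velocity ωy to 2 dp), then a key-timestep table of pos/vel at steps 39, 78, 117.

State at t = 0.7302 s:
  obj    pos=(+1.618,-0.483) vel=(+3.866,-1.331) ωy=+77.14

Key-timestep trajectory:
   step    t(s)  obj.x    obj.z    obj.vx   obj.vz 
     39  0.1814   +0.293  -0.027  +0.961  -0.331
     78  0.3628   +0.555  -0.117  +1.921  -0.661
    117  0.5442   +0.990  -0.267  +2.881  -0.992


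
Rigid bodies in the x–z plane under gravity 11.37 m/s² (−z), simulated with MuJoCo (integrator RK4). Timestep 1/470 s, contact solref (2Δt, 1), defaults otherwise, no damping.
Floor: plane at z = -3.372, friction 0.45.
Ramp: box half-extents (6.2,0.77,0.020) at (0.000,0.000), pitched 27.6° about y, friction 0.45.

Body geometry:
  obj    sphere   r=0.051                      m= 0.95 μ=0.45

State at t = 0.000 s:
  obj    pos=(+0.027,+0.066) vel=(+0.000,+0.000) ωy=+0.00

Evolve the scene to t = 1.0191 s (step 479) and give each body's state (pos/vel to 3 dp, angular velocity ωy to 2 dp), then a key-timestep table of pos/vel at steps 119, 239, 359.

State at t = 1.0191 s:
  obj    pos=(+1.759,-0.839) vel=(+3.398,-1.777) ωy=+75.18

Key-timestep trajectory:
   step    t(s)  obj.x    obj.z    obj.vx   obj.vz 
    119  0.2532   +0.134  +0.010  +0.844  -0.441
    239  0.5085   +0.458  -0.159  +1.696  -0.886
    359  0.7638   +1.000  -0.443  +2.547  -1.332


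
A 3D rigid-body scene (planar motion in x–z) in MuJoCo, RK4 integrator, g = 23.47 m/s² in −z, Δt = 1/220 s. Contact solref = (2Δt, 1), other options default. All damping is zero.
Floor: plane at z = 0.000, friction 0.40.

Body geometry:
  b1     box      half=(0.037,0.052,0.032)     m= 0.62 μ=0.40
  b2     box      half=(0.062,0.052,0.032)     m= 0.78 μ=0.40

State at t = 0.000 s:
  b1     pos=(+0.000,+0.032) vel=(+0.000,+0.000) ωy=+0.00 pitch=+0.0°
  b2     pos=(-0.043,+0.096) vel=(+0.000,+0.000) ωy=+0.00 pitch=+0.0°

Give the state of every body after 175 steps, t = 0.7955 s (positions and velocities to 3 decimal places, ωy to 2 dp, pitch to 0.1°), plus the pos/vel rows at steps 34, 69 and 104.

State at t = 0.7955 s:
  b1     pos=(+0.000,+0.032) vel=(+0.000,+0.000) ωy=+0.00 pitch=+0.0°
  b2     pos=(-0.105,+0.062) vel=(+0.000,+0.000) ωy=+0.00 pitch=-90.0°

Key-timestep trajectory:
   step    t(s)  b1.x    b1.z    b1.vx   b1.vz   b2.x    b2.z    b2.vx   b2.vz 
     34  0.1545   +0.000  +0.032  +0.000  +0.000   -0.070  +0.073  -0.364  -0.774
     69  0.3136   +0.000  +0.032  +0.000  +0.000   -0.121  +0.068  +0.011  -0.003
    104  0.4727   +0.000  +0.032  +0.000  +0.000   -0.100  +0.064  -0.159  -0.067


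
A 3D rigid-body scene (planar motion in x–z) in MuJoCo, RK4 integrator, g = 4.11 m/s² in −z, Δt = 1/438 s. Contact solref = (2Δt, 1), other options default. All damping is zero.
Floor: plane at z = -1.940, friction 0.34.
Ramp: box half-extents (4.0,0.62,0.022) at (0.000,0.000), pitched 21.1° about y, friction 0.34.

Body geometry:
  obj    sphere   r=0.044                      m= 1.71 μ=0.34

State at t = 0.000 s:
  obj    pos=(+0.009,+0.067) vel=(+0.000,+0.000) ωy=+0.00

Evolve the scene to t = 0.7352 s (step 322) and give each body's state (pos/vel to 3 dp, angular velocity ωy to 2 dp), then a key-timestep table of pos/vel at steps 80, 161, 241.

State at t = 0.7352 s:
  obj    pos=(+0.276,-0.036) vel=(+0.725,-0.280) ωy=+17.66

Key-timestep trajectory:
   step    t(s)  obj.x    obj.z    obj.vx   obj.vz 
     80  0.1826   +0.026  +0.061  +0.180  -0.069
    161  0.3676   +0.076  +0.042  +0.362  -0.140
    241  0.5502   +0.158  +0.010  +0.543  -0.209


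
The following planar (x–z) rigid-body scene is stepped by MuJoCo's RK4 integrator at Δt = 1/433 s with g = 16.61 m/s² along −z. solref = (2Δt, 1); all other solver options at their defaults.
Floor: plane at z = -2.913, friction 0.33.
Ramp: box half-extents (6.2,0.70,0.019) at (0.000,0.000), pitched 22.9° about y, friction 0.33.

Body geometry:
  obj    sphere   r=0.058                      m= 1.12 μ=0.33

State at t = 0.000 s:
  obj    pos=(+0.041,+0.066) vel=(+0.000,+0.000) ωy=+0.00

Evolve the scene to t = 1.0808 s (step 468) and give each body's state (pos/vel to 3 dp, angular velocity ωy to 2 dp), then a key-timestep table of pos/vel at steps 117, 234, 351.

State at t = 1.0808 s:
  obj    pos=(+2.525,-0.983) vel=(+4.597,-1.942) ωy=+86.03

Key-timestep trajectory:
   step    t(s)  obj.x    obj.z    obj.vx   obj.vz 
    117  0.2702   +0.196  +0.001  +1.149  -0.485
    234  0.5404   +0.662  -0.196  +2.298  -0.971
    351  0.8106   +1.438  -0.524  +3.448  -1.456


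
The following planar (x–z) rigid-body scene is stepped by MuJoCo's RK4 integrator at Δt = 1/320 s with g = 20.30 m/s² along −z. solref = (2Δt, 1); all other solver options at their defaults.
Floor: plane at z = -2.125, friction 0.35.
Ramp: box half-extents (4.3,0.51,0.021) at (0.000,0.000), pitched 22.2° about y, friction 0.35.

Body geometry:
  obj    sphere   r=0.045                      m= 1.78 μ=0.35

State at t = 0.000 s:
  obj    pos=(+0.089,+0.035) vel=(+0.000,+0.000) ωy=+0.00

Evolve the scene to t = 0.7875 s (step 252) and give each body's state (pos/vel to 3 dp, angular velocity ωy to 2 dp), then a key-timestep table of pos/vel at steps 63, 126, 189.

State at t = 0.7875 s:
  obj    pos=(+1.662,-0.607) vel=(+3.995,-1.630) ωy=+95.87

Key-timestep trajectory:
   step    t(s)  obj.x    obj.z    obj.vx   obj.vz 
     63  0.1969   +0.187  -0.005  +0.999  -0.408
    126  0.3938   +0.482  -0.126  +1.997  -0.815
    189  0.5906   +0.974  -0.326  +2.996  -1.223


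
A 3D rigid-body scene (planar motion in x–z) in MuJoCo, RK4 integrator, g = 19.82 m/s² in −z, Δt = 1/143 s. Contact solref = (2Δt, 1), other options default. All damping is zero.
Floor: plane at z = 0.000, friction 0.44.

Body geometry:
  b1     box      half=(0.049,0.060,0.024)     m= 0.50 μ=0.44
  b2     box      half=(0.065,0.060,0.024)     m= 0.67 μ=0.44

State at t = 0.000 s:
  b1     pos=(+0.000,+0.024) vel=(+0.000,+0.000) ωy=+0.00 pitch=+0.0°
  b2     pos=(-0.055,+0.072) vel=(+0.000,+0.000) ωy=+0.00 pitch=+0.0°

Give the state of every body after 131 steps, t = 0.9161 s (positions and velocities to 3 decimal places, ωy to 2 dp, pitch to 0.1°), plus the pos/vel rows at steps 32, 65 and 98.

State at t = 0.9161 s:
  b1     pos=(+0.001,+0.024) vel=(+0.001,+0.000) ωy=+0.00 pitch=+0.0°
  b2     pos=(-0.069,+0.061) vel=(-0.001,-0.001) ωy=+0.04 pitch=-41.5°

Key-timestep trajectory:
   step    t(s)  b1.x    b1.z    b1.vx   b1.vz   b2.x    b2.z    b2.vx   b2.vz 
     32  0.2238   +0.000  +0.024  +0.000  +0.000   -0.073  +0.064  +0.155  -0.055
     65  0.4545   +0.001  +0.024  +0.001  +0.000   -0.069  +0.062  -0.001  -0.001
     98  0.6853   +0.001  +0.024  +0.001  +0.000   -0.069  +0.061  -0.001  -0.001


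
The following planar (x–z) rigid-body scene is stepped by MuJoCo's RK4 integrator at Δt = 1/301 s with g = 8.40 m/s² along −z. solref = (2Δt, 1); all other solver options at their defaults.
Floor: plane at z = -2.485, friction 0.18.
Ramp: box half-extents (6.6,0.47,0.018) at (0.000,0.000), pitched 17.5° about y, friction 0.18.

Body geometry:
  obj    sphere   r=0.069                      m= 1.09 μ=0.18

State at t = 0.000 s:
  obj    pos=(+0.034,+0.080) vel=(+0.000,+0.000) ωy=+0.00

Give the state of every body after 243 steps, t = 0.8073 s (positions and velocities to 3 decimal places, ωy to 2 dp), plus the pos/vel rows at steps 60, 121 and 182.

State at t = 0.8073 s:
  obj    pos=(+0.595,-0.096) vel=(+1.389,-0.438) ωy=+21.11

Key-timestep trajectory:
   step    t(s)  obj.x    obj.z    obj.vx   obj.vz 
     60  0.1993   +0.068  +0.070  +0.343  -0.108
    121  0.4020   +0.173  +0.037  +0.692  -0.218
    182  0.6047   +0.349  -0.019  +1.040  -0.328


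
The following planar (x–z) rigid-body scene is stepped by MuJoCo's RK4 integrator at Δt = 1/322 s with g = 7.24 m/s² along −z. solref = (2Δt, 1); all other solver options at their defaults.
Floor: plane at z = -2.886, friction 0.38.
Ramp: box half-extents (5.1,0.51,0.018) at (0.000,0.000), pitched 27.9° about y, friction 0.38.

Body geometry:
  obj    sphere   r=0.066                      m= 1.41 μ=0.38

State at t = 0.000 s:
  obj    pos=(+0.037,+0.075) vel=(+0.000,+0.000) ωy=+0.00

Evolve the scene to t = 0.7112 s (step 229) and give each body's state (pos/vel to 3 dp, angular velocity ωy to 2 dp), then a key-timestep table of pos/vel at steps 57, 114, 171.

State at t = 0.7112 s:
  obj    pos=(+0.578,-0.211) vel=(+1.521,-0.805) ωy=+26.07

Key-timestep trajectory:
   step    t(s)  obj.x    obj.z    obj.vx   obj.vz 
     57  0.1770   +0.071  +0.058  +0.379  -0.200
    114  0.3540   +0.171  +0.004  +0.757  -0.401
    171  0.5311   +0.339  -0.084  +1.136  -0.601


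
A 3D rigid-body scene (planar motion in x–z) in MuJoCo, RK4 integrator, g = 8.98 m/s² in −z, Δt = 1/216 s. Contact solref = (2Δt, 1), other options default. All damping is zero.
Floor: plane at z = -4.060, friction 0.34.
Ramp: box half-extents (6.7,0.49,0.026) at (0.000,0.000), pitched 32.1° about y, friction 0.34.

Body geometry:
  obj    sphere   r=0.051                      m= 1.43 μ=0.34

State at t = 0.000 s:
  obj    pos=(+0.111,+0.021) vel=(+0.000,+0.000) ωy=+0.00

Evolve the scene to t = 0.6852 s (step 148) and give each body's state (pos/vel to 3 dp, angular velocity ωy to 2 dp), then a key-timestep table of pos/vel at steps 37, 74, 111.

State at t = 0.6852 s:
  obj    pos=(+0.789,-0.404) vel=(+1.979,-1.241) ωy=+45.78

Key-timestep trajectory:
   step    t(s)  obj.x    obj.z    obj.vx   obj.vz 
     37  0.1713   +0.154  -0.005  +0.495  -0.310
     74  0.3426   +0.281  -0.085  +0.989  -0.621
    111  0.5139   +0.492  -0.218  +1.484  -0.931


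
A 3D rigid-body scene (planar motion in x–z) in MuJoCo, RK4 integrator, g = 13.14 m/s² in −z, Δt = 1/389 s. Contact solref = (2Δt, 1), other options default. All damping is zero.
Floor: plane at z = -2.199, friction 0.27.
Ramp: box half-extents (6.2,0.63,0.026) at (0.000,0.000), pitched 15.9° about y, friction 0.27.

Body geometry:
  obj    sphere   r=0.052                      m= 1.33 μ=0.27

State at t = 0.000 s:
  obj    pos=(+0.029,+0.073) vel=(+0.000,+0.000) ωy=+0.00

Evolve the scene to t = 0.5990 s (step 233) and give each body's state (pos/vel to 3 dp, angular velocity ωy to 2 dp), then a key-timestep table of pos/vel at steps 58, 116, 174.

State at t = 0.5990 s:
  obj    pos=(+0.473,-0.054) vel=(+1.481,-0.422) ωy=+29.61

Key-timestep trajectory:
   step    t(s)  obj.x    obj.z    obj.vx   obj.vz 
     58  0.1491   +0.056  +0.065  +0.369  -0.105
    116  0.2982   +0.139  +0.042  +0.737  -0.210
    174  0.4473   +0.276  +0.002  +1.106  -0.315


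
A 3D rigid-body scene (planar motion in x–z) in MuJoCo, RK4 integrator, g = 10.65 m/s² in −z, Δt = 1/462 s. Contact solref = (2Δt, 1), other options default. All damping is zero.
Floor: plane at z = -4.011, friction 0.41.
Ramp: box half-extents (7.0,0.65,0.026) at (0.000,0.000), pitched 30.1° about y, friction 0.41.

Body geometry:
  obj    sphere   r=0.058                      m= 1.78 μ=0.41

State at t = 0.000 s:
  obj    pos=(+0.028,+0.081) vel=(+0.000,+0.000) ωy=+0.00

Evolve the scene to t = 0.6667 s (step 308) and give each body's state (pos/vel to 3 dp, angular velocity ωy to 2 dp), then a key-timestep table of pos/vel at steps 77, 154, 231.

State at t = 0.6667 s:
  obj    pos=(+0.761,-0.344) vel=(+2.200,-1.276) ωy=+43.85

Key-timestep trajectory:
   step    t(s)  obj.x    obj.z    obj.vx   obj.vz 
     77  0.1667   +0.074  +0.054  +0.550  -0.319
    154  0.3333   +0.211  -0.025  +1.100  -0.638
    231  0.5000   +0.441  -0.158  +1.650  -0.957


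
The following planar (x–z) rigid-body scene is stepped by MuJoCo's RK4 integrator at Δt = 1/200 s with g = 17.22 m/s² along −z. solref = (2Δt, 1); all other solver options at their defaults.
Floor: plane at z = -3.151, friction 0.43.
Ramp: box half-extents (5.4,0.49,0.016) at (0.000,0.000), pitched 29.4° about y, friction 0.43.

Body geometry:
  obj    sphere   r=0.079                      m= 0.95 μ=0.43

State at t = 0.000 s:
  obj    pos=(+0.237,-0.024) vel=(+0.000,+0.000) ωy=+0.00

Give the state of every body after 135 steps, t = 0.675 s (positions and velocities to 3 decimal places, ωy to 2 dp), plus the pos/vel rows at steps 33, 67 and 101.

State at t = 0.675 s:
  obj    pos=(+1.435,-0.700) vel=(+3.551,-2.001) ωy=+51.58

Key-timestep trajectory:
   step    t(s)  obj.x    obj.z    obj.vx   obj.vz 
     33  0.1650   +0.309  -0.065  +0.868  -0.489
     67  0.3350   +0.532  -0.191  +1.762  -0.993
    101  0.5050   +0.908  -0.402  +2.657  -1.497


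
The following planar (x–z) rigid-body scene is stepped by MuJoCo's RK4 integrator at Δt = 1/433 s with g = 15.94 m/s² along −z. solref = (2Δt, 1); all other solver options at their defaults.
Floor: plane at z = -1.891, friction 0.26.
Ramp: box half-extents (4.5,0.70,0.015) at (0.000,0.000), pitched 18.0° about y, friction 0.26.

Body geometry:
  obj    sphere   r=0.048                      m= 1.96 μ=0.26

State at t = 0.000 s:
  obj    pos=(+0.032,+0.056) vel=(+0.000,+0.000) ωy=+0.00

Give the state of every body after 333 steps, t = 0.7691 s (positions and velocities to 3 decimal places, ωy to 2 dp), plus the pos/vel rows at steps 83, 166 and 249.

State at t = 0.7691 s:
  obj    pos=(+1.022,-0.266) vel=(+2.573,-0.836) ωy=+56.37

Key-timestep trajectory:
   step    t(s)  obj.x    obj.z    obj.vx   obj.vz 
     83  0.1917   +0.093  +0.036  +0.641  -0.208
    166  0.3834   +0.278  -0.024  +1.283  -0.417
    249  0.5751   +0.585  -0.124  +1.924  -0.625


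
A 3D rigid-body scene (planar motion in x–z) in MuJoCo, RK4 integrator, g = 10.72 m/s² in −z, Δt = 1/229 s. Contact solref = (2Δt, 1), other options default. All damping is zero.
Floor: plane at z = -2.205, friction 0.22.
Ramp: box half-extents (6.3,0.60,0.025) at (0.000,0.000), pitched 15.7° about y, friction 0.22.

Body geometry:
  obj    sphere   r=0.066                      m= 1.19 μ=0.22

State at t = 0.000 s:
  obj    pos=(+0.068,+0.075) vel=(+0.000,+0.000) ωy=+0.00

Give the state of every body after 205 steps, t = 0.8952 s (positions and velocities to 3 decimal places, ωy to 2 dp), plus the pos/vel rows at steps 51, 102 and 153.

State at t = 0.8952 s:
  obj    pos=(+0.867,-0.149) vel=(+1.786,-0.502) ωy=+28.10

Key-timestep trajectory:
   step    t(s)  obj.x    obj.z    obj.vx   obj.vz 
     51  0.2227   +0.118  +0.061  +0.444  -0.125
    102  0.4454   +0.266  +0.020  +0.889  -0.250
    153  0.6681   +0.513  -0.050  +1.333  -0.375


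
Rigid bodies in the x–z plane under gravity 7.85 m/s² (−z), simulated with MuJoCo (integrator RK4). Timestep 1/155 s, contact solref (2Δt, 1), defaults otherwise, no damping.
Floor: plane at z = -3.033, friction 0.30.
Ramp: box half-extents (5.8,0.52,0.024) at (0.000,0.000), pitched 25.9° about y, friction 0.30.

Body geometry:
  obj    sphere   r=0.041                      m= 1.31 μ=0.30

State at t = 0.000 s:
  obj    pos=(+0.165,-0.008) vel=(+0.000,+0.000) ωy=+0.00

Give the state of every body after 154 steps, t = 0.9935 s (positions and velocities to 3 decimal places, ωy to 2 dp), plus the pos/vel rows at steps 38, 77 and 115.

State at t = 0.9935 s:
  obj    pos=(+1.253,-0.536) vel=(+2.189,-1.063) ωy=+59.34

Key-timestep trajectory:
   step    t(s)  obj.x    obj.z    obj.vx   obj.vz 
     38  0.2452   +0.231  -0.040  +0.540  -0.262
     77  0.4968   +0.437  -0.140  +1.095  -0.532
    115  0.7419   +0.772  -0.302  +1.635  -0.794


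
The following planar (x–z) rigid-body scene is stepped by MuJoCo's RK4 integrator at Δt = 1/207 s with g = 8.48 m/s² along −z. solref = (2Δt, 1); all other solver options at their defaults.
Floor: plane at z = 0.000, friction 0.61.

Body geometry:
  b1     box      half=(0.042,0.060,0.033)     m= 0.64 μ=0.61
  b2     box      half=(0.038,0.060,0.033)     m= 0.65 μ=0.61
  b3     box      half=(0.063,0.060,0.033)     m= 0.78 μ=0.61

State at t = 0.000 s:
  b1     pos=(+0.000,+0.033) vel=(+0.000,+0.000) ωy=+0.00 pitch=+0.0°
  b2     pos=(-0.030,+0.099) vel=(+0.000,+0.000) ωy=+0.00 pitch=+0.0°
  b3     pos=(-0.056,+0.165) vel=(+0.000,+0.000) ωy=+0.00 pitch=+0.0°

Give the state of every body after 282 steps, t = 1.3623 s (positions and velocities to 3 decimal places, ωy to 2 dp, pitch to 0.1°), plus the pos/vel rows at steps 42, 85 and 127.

State at t = 1.3623 s:
  b1     pos=(+0.000,+0.033) vel=(+0.000,+0.000) ωy=+0.00 pitch=+0.0°
  b2     pos=(-0.083,+0.038) vel=(+0.000,+0.000) ωy=+0.00 pitch=-90.0°
  b3     pos=(-0.273,+0.033) vel=(+0.000,+0.000) ωy=+0.00 pitch=+180.0°

Key-timestep trajectory:
   step    t(s)  b1.x    b1.z    b1.vx   b1.vz   b2.x    b2.z    b2.vx   b2.vz   b3.x    b3.z    b3.vx   b3.vz 
     42  0.2029   +0.000  +0.033  +0.000  +0.000   -0.033  +0.100  -0.034  +0.009   -0.064  +0.163  -0.097  -0.022
     85  0.4106   +0.000  +0.033  +0.000  +0.000   -0.054  +0.099  -0.211  -0.071   -0.116  +0.133  -0.433  -0.462
    127  0.6135   +0.000  +0.033  +0.000  +0.000   -0.081  +0.039  -0.022  -0.017   -0.211  +0.071  -0.431  -0.038


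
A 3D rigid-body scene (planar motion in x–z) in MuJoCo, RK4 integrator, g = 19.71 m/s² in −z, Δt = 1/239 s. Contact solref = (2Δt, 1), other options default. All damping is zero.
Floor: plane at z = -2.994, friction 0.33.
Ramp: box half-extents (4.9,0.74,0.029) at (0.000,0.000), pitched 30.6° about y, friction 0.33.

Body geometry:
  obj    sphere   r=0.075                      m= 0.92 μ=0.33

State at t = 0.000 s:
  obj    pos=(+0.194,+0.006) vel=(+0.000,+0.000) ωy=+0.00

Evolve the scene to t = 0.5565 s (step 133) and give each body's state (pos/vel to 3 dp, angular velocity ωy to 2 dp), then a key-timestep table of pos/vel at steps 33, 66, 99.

State at t = 0.5565 s:
  obj    pos=(+1.149,-0.559) vel=(+3.433,-2.030) ωy=+53.16

Key-timestep trajectory:
   step    t(s)  obj.x    obj.z    obj.vx   obj.vz 
     33  0.1381   +0.253  -0.029  +0.852  -0.504
     66  0.2762   +0.429  -0.133  +1.704  -1.008
     99  0.4142   +0.723  -0.307  +2.555  -1.511


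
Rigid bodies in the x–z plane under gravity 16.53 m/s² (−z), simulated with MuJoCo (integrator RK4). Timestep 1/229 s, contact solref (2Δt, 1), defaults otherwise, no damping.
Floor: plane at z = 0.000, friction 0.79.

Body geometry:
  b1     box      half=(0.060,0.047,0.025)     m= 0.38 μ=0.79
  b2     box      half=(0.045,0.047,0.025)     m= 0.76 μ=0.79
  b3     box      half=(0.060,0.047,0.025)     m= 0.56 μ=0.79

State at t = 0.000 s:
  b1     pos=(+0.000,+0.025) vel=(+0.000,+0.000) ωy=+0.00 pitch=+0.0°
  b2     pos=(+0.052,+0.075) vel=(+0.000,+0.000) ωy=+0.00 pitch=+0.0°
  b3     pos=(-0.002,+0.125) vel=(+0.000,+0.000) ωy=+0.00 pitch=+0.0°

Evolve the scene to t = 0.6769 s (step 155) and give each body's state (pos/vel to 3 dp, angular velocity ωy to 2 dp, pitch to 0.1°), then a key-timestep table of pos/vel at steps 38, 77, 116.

State at t = 0.6769 s:
  b1     pos=(+0.000,+0.025) vel=(+0.000,+0.000) ωy=+0.00 pitch=+0.0°
  b2     pos=(+0.052,+0.075) vel=(+0.001,+0.000) ωy=+0.00 pitch=+0.0°
  b3     pos=(-0.017,+0.110) vel=(+0.000,-0.001) ωy=+0.03 pitch=-45.9°

Key-timestep trajectory:
   step    t(s)  b1.x    b1.z    b1.vx   b1.vz   b2.x    b2.z    b2.vx   b2.vz   b3.x    b3.z    b3.vx   b3.vz 
     38  0.1659   +0.000  +0.025  +0.000  +0.001   +0.052  +0.075  +0.000  +0.001   -0.023  +0.112  -0.121  +0.063
     77  0.3362   +0.000  +0.025  -0.002  +0.000   +0.052  +0.075  -0.002  +0.001   -0.017  +0.110  -0.012  +0.009
    116  0.5066   +0.000  +0.025  +0.000  +0.000   +0.052  +0.075  +0.001  +0.000   -0.017  +0.110  +0.000  -0.001


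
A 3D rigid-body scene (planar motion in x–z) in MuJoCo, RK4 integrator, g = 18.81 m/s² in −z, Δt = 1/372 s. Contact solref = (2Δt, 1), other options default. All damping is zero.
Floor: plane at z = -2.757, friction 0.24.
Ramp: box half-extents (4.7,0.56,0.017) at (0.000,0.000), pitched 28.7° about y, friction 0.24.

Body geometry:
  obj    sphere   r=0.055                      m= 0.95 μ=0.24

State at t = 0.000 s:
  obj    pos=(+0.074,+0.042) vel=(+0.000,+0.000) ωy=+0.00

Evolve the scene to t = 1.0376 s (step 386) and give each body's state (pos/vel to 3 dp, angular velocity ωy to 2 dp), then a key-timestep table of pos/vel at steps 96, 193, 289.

State at t = 1.0376 s:
  obj    pos=(+3.121,-1.627) vel=(+5.873,-3.215) ωy=+121.71

Key-timestep trajectory:
   step    t(s)  obj.x    obj.z    obj.vx   obj.vz 
     96  0.2581   +0.262  -0.062  +1.461  -0.800
    193  0.5188   +0.836  -0.375  +2.936  -1.608
    289  0.7769   +1.782  -0.894  +4.397  -2.407


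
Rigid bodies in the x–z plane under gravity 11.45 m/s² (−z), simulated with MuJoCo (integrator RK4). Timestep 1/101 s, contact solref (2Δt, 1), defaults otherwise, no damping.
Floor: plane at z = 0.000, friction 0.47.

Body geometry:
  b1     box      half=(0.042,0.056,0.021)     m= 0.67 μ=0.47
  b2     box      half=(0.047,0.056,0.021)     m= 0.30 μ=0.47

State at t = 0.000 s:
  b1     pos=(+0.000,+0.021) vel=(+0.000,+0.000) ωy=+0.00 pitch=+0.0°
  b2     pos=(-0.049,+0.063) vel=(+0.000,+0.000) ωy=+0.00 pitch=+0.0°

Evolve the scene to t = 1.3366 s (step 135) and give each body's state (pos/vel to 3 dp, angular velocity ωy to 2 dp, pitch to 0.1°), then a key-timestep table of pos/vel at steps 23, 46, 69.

State at t = 1.3366 s:
  b1     pos=(+0.000,+0.021) vel=(+0.000,+0.000) ωy=+0.00 pitch=+0.0°
  b2     pos=(-0.096,+0.047) vel=(+0.000,+0.000) ωy=+0.00 pitch=-90.0°

Key-timestep trajectory:
   step    t(s)  b1.x    b1.z    b1.vx   b1.vz   b2.x    b2.z    b2.vx   b2.vz 
     23  0.2277   +0.000  +0.021  +0.000  +0.000   -0.076  +0.051  -0.145  +0.024
     46  0.4554   +0.000  +0.021  +0.000  +0.000   -0.106  +0.050  +0.042  -0.009
     69  0.6832   +0.000  +0.021  +0.000  +0.000   -0.098  +0.047  -0.065  +0.030


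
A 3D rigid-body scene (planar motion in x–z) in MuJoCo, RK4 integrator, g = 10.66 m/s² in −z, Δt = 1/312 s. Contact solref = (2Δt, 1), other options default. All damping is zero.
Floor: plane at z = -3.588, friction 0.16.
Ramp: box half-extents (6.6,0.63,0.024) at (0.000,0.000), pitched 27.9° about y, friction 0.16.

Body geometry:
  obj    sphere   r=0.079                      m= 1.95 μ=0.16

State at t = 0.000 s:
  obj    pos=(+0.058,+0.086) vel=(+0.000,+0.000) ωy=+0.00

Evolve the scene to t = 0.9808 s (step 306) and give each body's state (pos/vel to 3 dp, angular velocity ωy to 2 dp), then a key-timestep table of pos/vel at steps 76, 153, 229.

State at t = 0.9808 s:
  obj    pos=(+1.573,-0.716) vel=(+3.088,-1.635) ωy=+44.22

Key-timestep trajectory:
   step    t(s)  obj.x    obj.z    obj.vx   obj.vz 
     76  0.2436   +0.151  +0.036  +0.767  -0.406
    153  0.4904   +0.437  -0.115  +1.544  -0.818
    229  0.7340   +0.906  -0.363  +2.311  -1.224


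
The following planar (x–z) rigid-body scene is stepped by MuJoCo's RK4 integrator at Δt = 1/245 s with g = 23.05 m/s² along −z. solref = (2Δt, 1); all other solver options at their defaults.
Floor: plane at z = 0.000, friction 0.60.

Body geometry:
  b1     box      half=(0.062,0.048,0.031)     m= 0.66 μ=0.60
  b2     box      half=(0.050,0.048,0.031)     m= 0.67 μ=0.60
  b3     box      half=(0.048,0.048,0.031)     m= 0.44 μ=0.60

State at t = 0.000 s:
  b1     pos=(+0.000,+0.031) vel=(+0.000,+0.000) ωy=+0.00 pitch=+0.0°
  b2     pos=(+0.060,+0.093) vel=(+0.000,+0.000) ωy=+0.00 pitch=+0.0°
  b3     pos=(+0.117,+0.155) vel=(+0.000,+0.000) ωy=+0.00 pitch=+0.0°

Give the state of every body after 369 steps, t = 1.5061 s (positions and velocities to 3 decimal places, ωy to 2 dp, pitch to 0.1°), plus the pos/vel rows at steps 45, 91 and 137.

State at t = 1.5061 s:
  b1     pos=(+0.000,+0.031) vel=(+0.000,+0.000) ωy=+0.00 pitch=+0.0°
  b2     pos=(+0.106,+0.050) vel=(+0.000,+0.000) ωy=+0.00 pitch=+90.0°
  b3     pos=(+0.215,+0.048) vel=(+0.000,+0.000) ωy=+0.00 pitch=+90.0°

Key-timestep trajectory:
   step    t(s)  b1.x    b1.z    b1.vx   b1.vz   b2.x    b2.z    b2.vx   b2.vz   b3.x    b3.z    b3.vx   b3.vz 
     45  0.1837   +0.000  +0.031  +0.000  +0.000   +0.109  +0.048  +0.550  +0.170   +0.205  +0.052  +0.671  -0.218
     91  0.3714   +0.000  +0.031  +0.000  +0.000   +0.142  +0.059  -0.047  +0.004   +0.223  +0.052  -0.058  -0.026
    137  0.5592   +0.000  +0.031  +0.000  +0.000   +0.101  +0.052  -0.136  +0.127   +0.215  +0.048  +0.000  +0.000


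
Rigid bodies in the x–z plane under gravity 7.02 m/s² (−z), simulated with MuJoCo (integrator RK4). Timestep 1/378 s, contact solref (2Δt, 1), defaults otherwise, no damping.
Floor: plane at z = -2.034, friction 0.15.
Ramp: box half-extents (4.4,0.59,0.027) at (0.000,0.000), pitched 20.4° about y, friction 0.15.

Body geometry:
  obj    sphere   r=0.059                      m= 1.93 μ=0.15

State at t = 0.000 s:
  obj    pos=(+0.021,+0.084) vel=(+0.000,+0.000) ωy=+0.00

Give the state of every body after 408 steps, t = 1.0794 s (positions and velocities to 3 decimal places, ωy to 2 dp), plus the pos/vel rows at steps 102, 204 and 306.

State at t = 1.0794 s:
  obj    pos=(+0.975,-0.271) vel=(+1.768,-0.658) ωy=+31.97

Key-timestep trajectory:
   step    t(s)  obj.x    obj.z    obj.vx   obj.vz 
    102  0.2698   +0.081  +0.062  +0.442  -0.164
    204  0.5397   +0.260  -0.005  +0.884  -0.329
    306  0.8095   +0.558  -0.116  +1.326  -0.493


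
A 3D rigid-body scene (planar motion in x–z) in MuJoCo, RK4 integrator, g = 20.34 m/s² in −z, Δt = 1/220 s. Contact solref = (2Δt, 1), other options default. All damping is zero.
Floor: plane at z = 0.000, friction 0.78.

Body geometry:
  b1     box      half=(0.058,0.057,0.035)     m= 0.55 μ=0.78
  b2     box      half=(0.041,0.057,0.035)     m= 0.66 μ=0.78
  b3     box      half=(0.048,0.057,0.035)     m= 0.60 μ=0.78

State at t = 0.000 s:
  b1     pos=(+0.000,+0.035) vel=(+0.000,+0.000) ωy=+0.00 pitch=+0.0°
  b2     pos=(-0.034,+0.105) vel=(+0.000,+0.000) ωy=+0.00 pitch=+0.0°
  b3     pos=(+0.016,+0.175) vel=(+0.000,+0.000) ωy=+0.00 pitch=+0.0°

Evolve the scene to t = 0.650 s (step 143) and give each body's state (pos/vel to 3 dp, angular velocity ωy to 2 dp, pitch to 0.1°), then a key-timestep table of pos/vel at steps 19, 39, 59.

State at t = 0.650 s:
  b1     pos=(+0.000,+0.035) vel=(+0.000,+0.000) ωy=+0.00 pitch=+0.0°
  b2     pos=(-0.034,+0.105) vel=(+0.000,+0.000) ωy=+0.00 pitch=+0.0°
  b3     pos=(+0.135,+0.035) vel=(+0.000,+0.000) ωy=+0.00 pitch=+180.0°

Key-timestep trajectory:
   step    t(s)  b1.x    b1.z    b1.vx   b1.vz   b2.x    b2.z    b2.vx   b2.vz   b3.x    b3.z    b3.vx   b3.vz 
     19  0.0864   +0.000  +0.035  -0.001  +0.000   -0.034  +0.105  -0.002  +0.000   +0.027  +0.170  +0.270  -0.169
     39  0.1773   +0.000  +0.035  +0.000  -0.001   -0.034  +0.105  +0.002  +0.000   +0.063  +0.117  +0.803  -0.095
     59  0.2682   +0.000  +0.035  +0.000  +0.000   -0.034  +0.105  +0.000  +0.000   +0.137  +0.038  +0.630  -1.505


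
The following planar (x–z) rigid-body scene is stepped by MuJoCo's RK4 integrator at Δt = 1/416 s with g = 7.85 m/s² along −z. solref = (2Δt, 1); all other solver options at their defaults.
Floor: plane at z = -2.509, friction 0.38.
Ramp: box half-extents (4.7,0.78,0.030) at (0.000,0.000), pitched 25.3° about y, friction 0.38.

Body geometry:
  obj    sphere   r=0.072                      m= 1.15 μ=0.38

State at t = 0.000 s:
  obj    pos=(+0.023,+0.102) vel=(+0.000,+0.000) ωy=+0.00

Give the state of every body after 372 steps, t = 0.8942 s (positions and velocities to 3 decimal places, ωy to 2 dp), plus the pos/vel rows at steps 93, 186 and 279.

State at t = 0.8942 s:
  obj    pos=(+0.889,-0.308) vel=(+1.937,-0.916) ωy=+29.76

Key-timestep trajectory:
   step    t(s)  obj.x    obj.z    obj.vx   obj.vz 
     93  0.2236   +0.077  +0.076  +0.484  -0.229
    186  0.4471   +0.240  +0.000  +0.969  -0.458
    279  0.6707   +0.510  -0.128  +1.453  -0.687
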